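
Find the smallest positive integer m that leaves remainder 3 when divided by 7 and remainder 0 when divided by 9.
M = 7 × 9 = 63. M₁ = 9, y₁ ≡ 4 (mod 7). M₂ = 7, y₂ ≡ 4 (mod 9). m = 3×9×4 + 0×7×4 ≡ 45 (mod 63)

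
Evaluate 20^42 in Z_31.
Using Fermat: 20^{30} ≡ 1 (mod 31). 42 ≡ 12 (mod 30). So 20^{42} ≡ 20^{12} ≡ 16 (mod 31)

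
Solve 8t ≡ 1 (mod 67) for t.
Since 67 is prime, by Fermat 8^(-1) ≡ 8^{65} ≡ 42 (mod 67). Verify: 8 × 42 = 336 ≡ 1 (mod 67)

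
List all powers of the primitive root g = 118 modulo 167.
118^1, 118^2, ..., 118^{166} mod 167: [118, 63, 86, 128, 74, 48, 153, 18, 120, 132, 45, 133, 163, 29, 82, 157, 156, 38, 142, 56, 95, 21, 140, 154, 136, 16, 51, 6, 40, 44, 15, 100, 110, 121, 83, 108, 52, 124, 103, 130, 143, 7, 158, 107, 101, 61, 17, 2, 69, 126, 5, 89, 148, 96, 139, 36, 73, 97, 90, 99, 159, 58, 164, 147, 145, 76, 117, 112, 23, 42, 113, 141, 105, 32, 102, 12, 80, 88, 30, 33, 53, 75, 166, 49, 104, 81, 39, 93, 119, 14, 149, 47, 35, 122, 34, 4, 138, 85, 10, 11, 129, 25, 111, 72, 146, 27, 13, 31, 151, 116, 161, 127, 123, 152, 67, 57, 46, 84, 59, 115, 43, 64, 37, 24, 160, 9, 60, 66, 106, 150, 165, 98, 41, 162, 78, 19, 71, 28, 131, 94, 70, 77, 68, 8, 109, 3, 20, 22, 91, 50, 55, 144, 125, 54, 26, 62, 135, 65, 155, 87, 79, 137, 134, 114, 92, 1]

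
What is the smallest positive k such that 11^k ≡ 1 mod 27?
Powers of 11 mod 27: 11^1≡11, 11^2≡13, 11^3≡8, 11^4≡7, 11^5≡23, 11^6≡10, 11^7≡2, 11^8≡22, 11^9≡26, 11^10≡16, 11^11≡14, 11^12≡19, 11^13≡20, 11^14≡4, 11^15≡17, 11^16≡25, 11^17≡5, 11^18≡1. Order = 18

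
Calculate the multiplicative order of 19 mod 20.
Powers of 19 mod 20: 19^1≡19, 19^2≡1. Order = 2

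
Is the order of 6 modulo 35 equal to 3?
Powers of 6 mod 35: 6^1≡6, 6^2≡1. Already 6^2≡1, so the order is 2 < 3. No, the actual order is 2.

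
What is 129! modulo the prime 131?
(130)! = (129)! × (130) ≡ -1 (mod 131). So (129)! ≡ -1 × (130)^(-1) ≡ (-1)×(-1) = 1 (mod 131)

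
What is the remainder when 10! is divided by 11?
By Wilson's theorem, (10)! ≡ -1 ≡ 10 (mod 11)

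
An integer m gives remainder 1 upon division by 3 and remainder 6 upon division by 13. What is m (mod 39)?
M = 3 × 13 = 39. M₁ = 13, y₁ ≡ 1 (mod 3). M₂ = 3, y₂ ≡ 9 (mod 13). m = 1×13×1 + 6×3×9 ≡ 19 (mod 39)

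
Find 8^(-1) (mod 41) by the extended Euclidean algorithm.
Extended GCD: 8(-5) + 41(1) = 1. So 8^(-1) ≡ -5 ≡ 36 (mod 41). Verify: 8 × 36 = 288 ≡ 1 (mod 41)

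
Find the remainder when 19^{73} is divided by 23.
By Fermat: 19^{22} ≡ 1 mod 23. 73 = 3×22 + 7. So 19^{73} ≡ 19^{7} ≡ 15 mod 23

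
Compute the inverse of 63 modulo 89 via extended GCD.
Extended GCD: 63(-24) + 89(17) = 1. So 63^(-1) ≡ -24 ≡ 65 mod 89. Verify: 63 × 65 = 4095 ≡ 1 mod 89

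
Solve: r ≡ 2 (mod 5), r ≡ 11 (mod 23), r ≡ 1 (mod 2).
M = 5 × 23 × 2 = 230. M₁ = 46, y₁ ≡ 1 (mod 5). M₂ = 10, y₂ ≡ 7 (mod 23). M₃ = 115, y₃ ≡ 1 (mod 2). r = 2×46×1 + 11×10×7 + 1×115×1 ≡ 57 (mod 230)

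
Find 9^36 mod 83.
By repeated squaring mod 83: 9^{1}≡9, 9^{2}≡81, 9^{4}≡4, 9^{8}≡16, 9^{16}≡7, 9^{32}≡49. Then 9^{36} = 9^{32+4} ≡ 49 × 4 ≡ 30 mod 83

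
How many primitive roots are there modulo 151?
Number of primitive roots mod 151 = φ(p-1) = φ(150) = 40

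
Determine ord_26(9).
Powers of 9 mod 26: 9^1≡9, 9^2≡3, 9^3≡1. ord_26(9) = 3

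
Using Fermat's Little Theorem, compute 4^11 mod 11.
By Fermat: 4^{10} ≡ 1 mod 11. So 4^{11} = 4^{10} · 4^{1} ≡ 4^{1} ≡ 4 mod 11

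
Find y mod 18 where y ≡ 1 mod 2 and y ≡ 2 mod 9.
M = 2 × 9 = 18. M₁ = 9, y₁ ≡ 1 mod 2. M₂ = 2, y₂ ≡ 5 mod 9. y = 1×9×1 + 2×2×5 ≡ 11 mod 18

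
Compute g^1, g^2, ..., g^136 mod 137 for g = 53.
53^1, 53^2, ..., 53^{136} mod 137: [53, 69, 95, 103, 116, 120, 58, 60, 29, 30, 83, 15, 110, 76, 55, 38, 96, 19, 48, 78, 24, 39, 12, 88, 6, 44, 3, 22, 70, 11, 35, 74, 86, 37, 43, 87, 90, 112, 45, 56, 91, 28, 114, 14, 57, 7, 97, 72, 117, 36, 127, 18, 132, 9, 66, 73, 33, 105, 85, 121, 111, 129, 124, 133, 62, 135, 31, 136, 84, 68, 42, 34, 21, 17, 79, 77, 108, 107, 54, 122, 27, 61, 82, 99, 41, 118, 89, 59, 113, 98, 125, 49, 131, 93, 134, 115, 67, 126, 102, 63, 51, 100, 94, 50, 47, 25, 92, 81, 46, 109, 23, 123, 80, 130, 40, 65, 20, 101, 10, 119, 5, 128, 71, 64, 104, 32, 52, 16, 26, 8, 13, 4, 75, 2, 106, 1]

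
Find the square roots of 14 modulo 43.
The square roots of 14 mod 43 are 10 and 33. Verify: 10² = 100 ≡ 14 (mod 43)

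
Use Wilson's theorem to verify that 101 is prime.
(100)! mod 101 = 100. Since this equals -1 (mod 101), Wilson confirms 101 is prime.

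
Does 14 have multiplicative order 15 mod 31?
Powers of 14 mod 31: 14^1≡14, 14^2≡10, 14^3≡16, 14^4≡7, 14^5≡5, 14^6≡8, 14^7≡19, 14^8≡18, 14^9≡4, 14^10≡25, 14^11≡9, 14^12≡2, 14^13≡28, 14^14≡20, 14^15≡1. First k with 14^k≡1 is k=15. Yes, ord_31(14) = 15.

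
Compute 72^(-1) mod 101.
Since 101 is prime, by Fermat 72^(-1) ≡ 72^{99} ≡ 94 mod 101. Verify: 72 × 94 = 6768 ≡ 1 mod 101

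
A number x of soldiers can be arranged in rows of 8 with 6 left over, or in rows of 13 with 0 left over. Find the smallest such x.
M = 8 × 13 = 104. M₁ = 13, y₁ ≡ 5 mod 8. M₂ = 8, y₂ ≡ 5 mod 13. x = 6×13×5 + 0×8×5 ≡ 78 mod 104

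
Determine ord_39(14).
Powers of 14 mod 39: 14^1≡14, 14^2≡1. ord_39(14) = 2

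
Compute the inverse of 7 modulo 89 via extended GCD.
Extended GCD: 7(-38) + 89(3) = 1. So 7^(-1) ≡ -38 ≡ 51 (mod 89). Verify: 7 × 51 = 357 ≡ 1 (mod 89)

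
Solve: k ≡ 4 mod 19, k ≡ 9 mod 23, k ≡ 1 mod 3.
M = 19 × 23 × 3 = 1311. M₁ = 69, y₁ ≡ 8 mod 19. M₂ = 57, y₂ ≡ 21 mod 23. M₃ = 437, y₃ ≡ 2 mod 3. k = 4×69×8 + 9×57×21 + 1×437×2 ≡ 745 mod 1311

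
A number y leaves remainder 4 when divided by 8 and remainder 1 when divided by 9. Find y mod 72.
M = 8 × 9 = 72. M₁ = 9, y₁ ≡ 1 mod 8. M₂ = 8, y₂ ≡ 8 mod 9. y = 4×9×1 + 1×8×8 ≡ 28 mod 72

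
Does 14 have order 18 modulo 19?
ord_19(14) divides 18. For each prime q|18: 14^{9}≡18, 14^{6}≡7, none ≡ 1. So 14 has order 18 and is a primitive root mod 19.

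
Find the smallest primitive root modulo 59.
g = 2. For each prime q|58: 2^{29}≡58, 2^{2}≡4, none ≡ 1, so ord_59(2) = 58 and 2 is a primitive root.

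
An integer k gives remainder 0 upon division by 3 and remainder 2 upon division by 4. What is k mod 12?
M = 3 × 4 = 12. M₁ = 4, y₁ ≡ 1 mod 3. M₂ = 3, y₂ ≡ 3 mod 4. k = 0×4×1 + 2×3×3 ≡ 6 mod 12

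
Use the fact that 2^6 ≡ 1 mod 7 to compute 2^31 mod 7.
By Fermat: 2^{6} ≡ 1 mod 7. 31 = 5×6 + 1. So 2^{31} ≡ 2^{1} ≡ 2 mod 7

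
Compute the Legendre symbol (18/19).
(18/19) = 18^{9} mod 19 = -1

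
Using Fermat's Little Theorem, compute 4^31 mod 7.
By Fermat: 4^{6} ≡ 1 mod 7. 31 = 5×6 + 1. So 4^{31} ≡ 4^{1} ≡ 4 mod 7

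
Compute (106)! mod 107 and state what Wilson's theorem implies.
(106)! mod 107 = 106. Since this equals -1 mod 107, Wilson confirms 107 is prime.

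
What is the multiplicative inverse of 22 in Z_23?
Since 23 is prime, by Fermat 22^(-1) ≡ 22^{21} ≡ 22 mod 23. Verify: 22 × 22 = 484 ≡ 1 mod 23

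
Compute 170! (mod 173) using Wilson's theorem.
(172)! = (170)! × (171) × (172) ≡ -1 (mod 173). So (170)! ≡ -1 × [(172)(171)]^(-1) ≡ 86 (mod 173)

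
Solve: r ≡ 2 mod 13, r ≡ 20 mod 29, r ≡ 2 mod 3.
M = 13 × 29 × 3 = 1131. M₁ = 87, y₁ ≡ 3 mod 13. M₂ = 39, y₂ ≡ 3 mod 29. M₃ = 377, y₃ ≡ 2 mod 3. r = 2×87×3 + 20×39×3 + 2×377×2 ≡ 977 mod 1131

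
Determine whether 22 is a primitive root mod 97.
22^{4} ≡ 1 (mod 97) and 4 < 96, so ord_97(22) = 4 ≠ 96 and 22 is not a primitive root.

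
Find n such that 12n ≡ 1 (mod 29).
Since 29 is prime, by Fermat 12^(-1) ≡ 12^{27} ≡ 17 (mod 29). Verify: 12 × 17 = 204 ≡ 1 (mod 29)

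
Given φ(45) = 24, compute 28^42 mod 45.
By Euler: 28^{24} ≡ 1 mod 45 since gcd(28, 45) = 1. 42 = 1×24 + 18. So 28^{42} ≡ 28^{18} ≡ 19 mod 45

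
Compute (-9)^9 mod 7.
Using Fermat: (-9)^{6} ≡ 1 mod 7. 9 ≡ 3 mod 6. So (-9)^{9} ≡ (-9)^{3} ≡ 6 mod 7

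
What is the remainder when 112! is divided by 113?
By Wilson's theorem, (112)! ≡ -1 ≡ 112 mod 113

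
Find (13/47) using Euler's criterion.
(13/47) = 13^{23} mod 47 = -1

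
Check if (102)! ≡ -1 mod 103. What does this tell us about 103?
(102)! mod 103 = 102. Since this equals -1 mod 103, Wilson confirms 103 is prime.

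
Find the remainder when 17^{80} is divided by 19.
By Fermat: 17^{18} ≡ 1 (mod 19). 80 = 4×18 + 8. So 17^{80} ≡ 17^{8} ≡ 9 (mod 19)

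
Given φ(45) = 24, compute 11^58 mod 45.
By Euler: 11^{24} ≡ 1 mod 45 since gcd(11, 45) = 1. 58 = 2×24 + 10. So 11^{58} ≡ 11^{10} ≡ 16 mod 45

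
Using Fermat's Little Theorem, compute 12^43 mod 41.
By Fermat: 12^{40} ≡ 1 mod 41. So 12^{43} = 12^{40} · 12^{3} ≡ 12^{3} ≡ 6 mod 41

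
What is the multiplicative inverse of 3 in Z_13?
Since 13 is prime, by Fermat 3^(-1) ≡ 3^{11} ≡ 9 mod 13. Verify: 3 × 9 = 27 ≡ 1 mod 13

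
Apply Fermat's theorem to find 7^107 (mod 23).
By Fermat: 7^{22} ≡ 1 (mod 23). 107 = 4×22 + 19. So 7^{107} ≡ 7^{19} ≡ 11 (mod 23)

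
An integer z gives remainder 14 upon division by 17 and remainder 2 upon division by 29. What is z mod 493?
M = 17 × 29 = 493. M₁ = 29, y₁ ≡ 10 mod 17. M₂ = 17, y₂ ≡ 12 mod 29. z = 14×29×10 + 2×17×12 ≡ 31 mod 493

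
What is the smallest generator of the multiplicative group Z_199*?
g = 3. For each prime q|198: 3^{99}≡198, 3^{66}≡106, 3^{18}≡125, none ≡ 1, so ord_199(3) = 198 and 3 is a primitive root.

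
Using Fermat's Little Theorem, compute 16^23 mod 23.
By Fermat: 16^{22} ≡ 1 (mod 23). So 16^{23} = 16^{22} · 16^{1} ≡ 16^{1} ≡ 16 (mod 23)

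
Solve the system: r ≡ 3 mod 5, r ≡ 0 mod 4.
M = 5 × 4 = 20. M₁ = 4, y₁ ≡ 4 mod 5. M₂ = 5, y₂ ≡ 1 mod 4. r = 3×4×4 + 0×5×1 ≡ 8 mod 20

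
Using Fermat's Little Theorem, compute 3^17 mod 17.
By Fermat: 3^{16} ≡ 1 mod 17. So 3^{17} = 3^{16} · 3^{1} ≡ 3^{1} ≡ 3 mod 17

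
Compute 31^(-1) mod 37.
Since 37 is prime, by Fermat 31^(-1) ≡ 31^{35} ≡ 6 mod 37. Verify: 31 × 6 = 186 ≡ 1 mod 37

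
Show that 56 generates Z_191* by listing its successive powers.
56^1, 56^2, ..., 56^{190} mod 191: [56, 80, 87, 97, 84, 120, 35, 50, 126, 180, 148, 75, 189, 79, 31, 17, 188, 23, 142, 121, 91, 130, 22, 86, 41, 4, 33, 129, 157, 6, 145, 98, 140, 9, 122, 147, 19, 109, 183, 125, 124, 68, 179, 92, 186, 102, 173, 138, 88, 153, 164, 16, 132, 134, 55, 24, 7, 10, 178, 36, 106, 15, 76, 54, 159, 118, 114, 81, 143, 177, 171, 26, 119, 170, 161, 39, 83, 64, 146, 154, 29, 96, 28, 40, 139, 144, 42, 60, 113, 25, 63, 90, 74, 133, 190, 135, 111, 104, 94, 107, 71, 156, 141, 65, 11, 43, 116, 2, 112, 160, 174, 3, 168, 49, 70, 100, 61, 169, 105, 150, 187, 158, 62, 34, 185, 46, 93, 51, 182, 69, 44, 172, 82, 8, 66, 67, 123, 12, 99, 5, 89, 18, 53, 103, 38, 27, 175, 59, 57, 136, 167, 184, 181, 13, 155, 85, 176, 115, 137, 32, 73, 77, 110, 48, 14, 20, 165, 72, 21, 30, 152, 108, 127, 45, 37, 162, 95, 163, 151, 52, 47, 149, 131, 78, 166, 128, 101, 117, 58, 1]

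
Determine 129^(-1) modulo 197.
Since 197 is prime, by Fermat 129^(-1) ≡ 129^{195} ≡ 84 mod 197. Verify: 129 × 84 = 10836 ≡ 1 mod 197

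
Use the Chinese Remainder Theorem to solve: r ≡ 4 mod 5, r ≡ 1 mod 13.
M = 5 × 13 = 65. M₁ = 13, y₁ ≡ 2 mod 5. M₂ = 5, y₂ ≡ 8 mod 13. r = 4×13×2 + 1×5×8 ≡ 14 mod 65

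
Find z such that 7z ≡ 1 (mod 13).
Since 13 is prime, by Fermat 7^(-1) ≡ 7^{11} ≡ 2 (mod 13). Verify: 7 × 2 = 14 ≡ 1 (mod 13)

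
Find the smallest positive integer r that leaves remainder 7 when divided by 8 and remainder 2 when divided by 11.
M = 8 × 11 = 88. M₁ = 11, y₁ ≡ 3 mod 8. M₂ = 8, y₂ ≡ 7 mod 11. r = 7×11×3 + 2×8×7 ≡ 79 mod 88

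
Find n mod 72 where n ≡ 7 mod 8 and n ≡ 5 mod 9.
M = 8 × 9 = 72. M₁ = 9, y₁ ≡ 1 mod 8. M₂ = 8, y₂ ≡ 8 mod 9. n = 7×9×1 + 5×8×8 ≡ 23 mod 72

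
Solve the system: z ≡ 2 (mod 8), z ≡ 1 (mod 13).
M = 8 × 13 = 104. M₁ = 13, y₁ ≡ 5 (mod 8). M₂ = 8, y₂ ≡ 5 (mod 13). z = 2×13×5 + 1×8×5 ≡ 66 (mod 104)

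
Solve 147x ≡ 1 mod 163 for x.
Since 163 is prime, by Fermat 147^(-1) ≡ 147^{161} ≡ 112 mod 163. Verify: 147 × 112 = 16464 ≡ 1 mod 163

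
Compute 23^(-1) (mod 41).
Since 41 is prime, by Fermat 23^(-1) ≡ 23^{39} ≡ 25 (mod 41). Verify: 23 × 25 = 575 ≡ 1 (mod 41)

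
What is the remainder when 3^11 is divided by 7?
Using Fermat: 3^{6} ≡ 1 (mod 7). 11 ≡ 5 (mod 6). So 3^{11} ≡ 3^{5} ≡ 5 (mod 7)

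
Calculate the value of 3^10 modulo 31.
By repeated squaring (mod 31): 3^{1}≡3, 3^{2}≡9, 3^{4}≡19, 3^{8}≡20. Then 3^{10} = 3^{8+2} ≡ 20 × 9 ≡ 25 (mod 31)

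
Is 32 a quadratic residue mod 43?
By Euler's criterion: 32^{21} ≡ 42 mod 43. Since this equals -1 (≡ 42), 32 is not a QR.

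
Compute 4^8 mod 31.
By repeated squaring mod 31: 4^{1}≡4, 4^{2}≡16, 4^{4}≡8, 4^{8}≡2. So 4^{8} ≡ 2 mod 31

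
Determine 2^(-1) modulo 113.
Since 113 is prime, by Fermat 2^(-1) ≡ 2^{111} ≡ 57 mod 113. Verify: 2 × 57 = 114 ≡ 1 mod 113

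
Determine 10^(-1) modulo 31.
Since 31 is prime, by Fermat 10^(-1) ≡ 10^{29} ≡ 28 mod 31. Verify: 10 × 28 = 280 ≡ 1 mod 31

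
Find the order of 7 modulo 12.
Powers of 7 mod 12: 7^1≡7, 7^2≡1. Order = 2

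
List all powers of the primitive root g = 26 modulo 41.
26^1, 26^2, ..., 26^{40} mod 41: [26, 20, 28, 31, 27, 5, 7, 18, 17, 32, 12, 25, 35, 8, 3, 37, 19, 2, 11, 40, 15, 21, 13, 10, 14, 36, 34, 23, 24, 9, 29, 16, 6, 33, 38, 4, 22, 39, 30, 1]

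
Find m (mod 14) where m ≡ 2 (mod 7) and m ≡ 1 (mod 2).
M = 7 × 2 = 14. M₁ = 2, y₁ ≡ 4 (mod 7). M₂ = 7, y₂ ≡ 1 (mod 2). m = 2×2×4 + 1×7×1 ≡ 9 (mod 14)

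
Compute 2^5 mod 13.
By repeated squaring mod 13: 2^{1}≡2, 2^{2}≡4, 2^{4}≡3. Then 2^{5} = 2^{4+1} ≡ 3 × 2 ≡ 6 mod 13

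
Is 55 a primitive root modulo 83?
ord_83(55) divides 82. For each prime q|82: 55^{41}≡82, 55^{2}≡37, none ≡ 1. So 55 has order 82 and is a primitive root mod 83.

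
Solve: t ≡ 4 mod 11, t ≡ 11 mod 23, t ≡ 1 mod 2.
M = 11 × 23 × 2 = 506. M₁ = 46, y₁ ≡ 6 mod 11. M₂ = 22, y₂ ≡ 22 mod 23. M₃ = 253, y₃ ≡ 1 mod 2. t = 4×46×6 + 11×22×22 + 1×253×1 ≡ 103 mod 506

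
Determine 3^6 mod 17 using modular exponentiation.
By repeated squaring (mod 17): 3^{1}≡3, 3^{2}≡9, 3^{4}≡13. Then 3^{6} = 3^{4+2} ≡ 13 × 9 ≡ 15 (mod 17)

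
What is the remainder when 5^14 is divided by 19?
By repeated squaring (mod 19): 5^{1}≡5, 5^{2}≡6, 5^{4}≡17, 5^{8}≡4. Then 5^{14} = 5^{8+4+2} ≡ 4 × 17 × 6 ≡ 9 (mod 19)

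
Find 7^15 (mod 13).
Using Fermat: 7^{12} ≡ 1 (mod 13). 15 ≡ 3 (mod 12). So 7^{15} ≡ 7^{3} ≡ 5 (mod 13)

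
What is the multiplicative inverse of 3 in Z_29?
Since 29 is prime, by Fermat 3^(-1) ≡ 3^{27} ≡ 10 (mod 29). Verify: 3 × 10 = 30 ≡ 1 (mod 29)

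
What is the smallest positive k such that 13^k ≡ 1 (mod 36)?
Powers of 13 mod 36: 13^1≡13, 13^2≡25, 13^3≡1. Order = 3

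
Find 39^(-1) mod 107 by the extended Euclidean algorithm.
Extended GCD: 39(11) + 107(-4) = 1. So 39^(-1) ≡ 11 mod 107. Verify: 39 × 11 = 429 ≡ 1 mod 107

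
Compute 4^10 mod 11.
Using Fermat: 4^{10} ≡ 1 (mod 11). 10 ≡ 0 (mod 10). So 4^{10} ≡ 4^{0} ≡ 1 (mod 11)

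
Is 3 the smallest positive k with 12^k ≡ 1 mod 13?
Powers of 12 mod 13: 12^1≡12, 12^2≡1. Already 12^2≡1, so the order is 2 < 3. No, the actual order is 2.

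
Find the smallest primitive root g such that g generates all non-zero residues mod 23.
g = 5. For each prime q|22: 5^{11}≡22, 5^{2}≡2, none ≡ 1, so ord_23(5) = 22 and 5 is a primitive root.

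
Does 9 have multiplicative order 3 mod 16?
Powers of 9 mod 16: 9^1≡9, 9^2≡1. Already 9^2≡1, so the order is 2 < 3. No, the actual order is 2.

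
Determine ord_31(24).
Powers of 24 mod 31: 24^1≡24, 24^2≡18, 24^3≡29, 24^4≡14, 24^5≡26, 24^6≡4, 24^7≡3, 24^8≡10, 24^9≡23, 24^10≡25, 24^11≡11, 24^12≡16, 24^13≡12, 24^14≡9, 24^15≡30, 24^16≡7, 24^17≡13, 24^18≡2, 24^19≡17, 24^20≡5, 24^21≡27, 24^22≡28, 24^23≡21, 24^24≡8, 24^25≡6, 24^26≡20, 24^27≡15, 24^28≡19, 24^29≡22, 24^30≡1. ord_31(24) = 30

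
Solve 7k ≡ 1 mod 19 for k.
Since 19 is prime, by Fermat 7^(-1) ≡ 7^{17} ≡ 11 mod 19. Verify: 7 × 11 = 77 ≡ 1 mod 19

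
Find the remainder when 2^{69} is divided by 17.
By Fermat: 2^{16} ≡ 1 (mod 17). 69 = 4×16 + 5. So 2^{69} ≡ 2^{5} ≡ 15 (mod 17)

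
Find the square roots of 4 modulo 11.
The square roots of 4 mod 11 are 9 and 2. Verify: 9² = 81 ≡ 4 mod 11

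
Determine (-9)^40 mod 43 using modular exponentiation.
By repeated squaring mod 43: (-9)^{1}≡34, (-9)^{2}≡38, (-9)^{4}≡25, (-9)^{8}≡23, (-9)^{16}≡13, (-9)^{32}≡40. Then (-9)^{40} = (-9)^{32+8} ≡ 40 × 23 ≡ 17 mod 43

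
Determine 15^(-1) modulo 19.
Since 19 is prime, by Fermat 15^(-1) ≡ 15^{17} ≡ 14 (mod 19). Verify: 15 × 14 = 210 ≡ 1 (mod 19)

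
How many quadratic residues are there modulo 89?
For prime 89, there are (p-1)/2 = (89-1)/2 = 44 quadratic residues (excluding 0).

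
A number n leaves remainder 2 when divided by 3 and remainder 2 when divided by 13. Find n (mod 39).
M = 3 × 13 = 39. M₁ = 13, y₁ ≡ 1 (mod 3). M₂ = 3, y₂ ≡ 9 (mod 13). n = 2×13×1 + 2×3×9 ≡ 2 (mod 39)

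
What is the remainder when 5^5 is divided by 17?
By repeated squaring (mod 17): 5^{1}≡5, 5^{2}≡8, 5^{4}≡13. Then 5^{5} = 5^{4+1} ≡ 13 × 5 ≡ 14 (mod 17)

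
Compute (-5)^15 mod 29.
By repeated squaring (mod 29): (-5)^{1}≡24, (-5)^{2}≡25, (-5)^{4}≡16, (-5)^{8}≡24. Then (-5)^{15} = (-5)^{8+4+2+1} ≡ 24 × 16 × 25 × 24 ≡ 24 (mod 29)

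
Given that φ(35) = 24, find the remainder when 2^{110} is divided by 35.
By Euler: 2^{24} ≡ 1 mod 35 since gcd(2, 35) = 1. 110 = 4×24 + 14. So 2^{110} ≡ 2^{14} ≡ 4 mod 35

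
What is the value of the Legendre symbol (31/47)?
(31/47) = 31^{23} mod 47 = -1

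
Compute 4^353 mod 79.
Using Fermat: 4^{78} ≡ 1 mod 79. 353 ≡ 41 mod 78. So 4^{353} ≡ 4^{41} ≡ 16 mod 79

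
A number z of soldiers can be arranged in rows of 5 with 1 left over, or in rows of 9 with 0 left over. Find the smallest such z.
M = 5 × 9 = 45. M₁ = 9, y₁ ≡ 4 (mod 5). M₂ = 5, y₂ ≡ 2 (mod 9). z = 1×9×4 + 0×5×2 ≡ 36 (mod 45)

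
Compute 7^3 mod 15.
7^{3} = 343 ≡ 13 (mod 15)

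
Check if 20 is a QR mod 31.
By Euler's criterion: 20^{15} ≡ 1 mod 31. Since this equals 1, 20 is a QR.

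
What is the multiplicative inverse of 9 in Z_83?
Since 83 is prime, by Fermat 9^(-1) ≡ 9^{81} ≡ 37 (mod 83). Verify: 9 × 37 = 333 ≡ 1 (mod 83)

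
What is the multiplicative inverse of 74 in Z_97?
Since 97 is prime, by Fermat 74^(-1) ≡ 74^{95} ≡ 59 mod 97. Verify: 74 × 59 = 4366 ≡ 1 mod 97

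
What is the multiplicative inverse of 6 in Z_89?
Since 89 is prime, by Fermat 6^(-1) ≡ 6^{87} ≡ 15 (mod 89). Verify: 6 × 15 = 90 ≡ 1 (mod 89)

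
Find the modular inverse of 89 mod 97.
Since 97 is prime, by Fermat 89^(-1) ≡ 89^{95} ≡ 12 (mod 97). Verify: 89 × 12 = 1068 ≡ 1 (mod 97)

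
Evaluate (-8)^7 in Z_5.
Using Fermat: (-8)^{4} ≡ 1 (mod 5). 7 ≡ 3 (mod 4). So (-8)^{7} ≡ (-8)^{3} ≡ 3 (mod 5)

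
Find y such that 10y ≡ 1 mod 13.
Since 13 is prime, by Fermat 10^(-1) ≡ 10^{11} ≡ 4 mod 13. Verify: 10 × 4 = 40 ≡ 1 mod 13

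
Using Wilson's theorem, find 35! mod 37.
(36)! = (35)! × (36) ≡ -1 (mod 37). So (35)! ≡ -1 × (36)^(-1) ≡ (-1)×(-1) = 1 (mod 37)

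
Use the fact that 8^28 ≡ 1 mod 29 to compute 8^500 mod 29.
By Fermat: 8^{28} ≡ 1 mod 29. 500 ≡ 24 mod 28. So 8^{500} ≡ 8^{24} ≡ 25 mod 29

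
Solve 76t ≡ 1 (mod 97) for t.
Since 97 is prime, by Fermat 76^(-1) ≡ 76^{95} ≡ 60 (mod 97). Verify: 76 × 60 = 4560 ≡ 1 (mod 97)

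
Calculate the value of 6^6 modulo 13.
By repeated squaring mod 13: 6^{1}≡6, 6^{2}≡10, 6^{4}≡9. Then 6^{6} = 6^{4+2} ≡ 9 × 10 ≡ 12 mod 13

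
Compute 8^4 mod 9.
8^{4} = 4096 ≡ 1 mod 9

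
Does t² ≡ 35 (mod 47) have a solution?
By Euler's criterion: 35^{23} ≡ 46 (mod 47). Since this equals -1 (≡ 46), 35 is not a QR.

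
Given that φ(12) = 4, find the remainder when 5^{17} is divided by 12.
By Euler: 5^{4} ≡ 1 mod 12 since gcd(5, 12) = 1. 17 = 4×4 + 1. So 5^{17} ≡ 5^{1} ≡ 5 mod 12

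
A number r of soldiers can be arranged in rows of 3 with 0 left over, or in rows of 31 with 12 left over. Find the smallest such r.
M = 3 × 31 = 93. M₁ = 31, y₁ ≡ 1 mod 3. M₂ = 3, y₂ ≡ 21 mod 31. r = 0×31×1 + 12×3×21 ≡ 12 mod 93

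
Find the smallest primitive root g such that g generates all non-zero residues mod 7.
g = 3. Powers: [3, 2, 6, 4, 5, 1] generates all 6 non-zero residues.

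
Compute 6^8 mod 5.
Using Fermat: 6^{4} ≡ 1 mod 5. 8 ≡ 0 mod 4. So 6^{8} ≡ 6^{0} ≡ 1 mod 5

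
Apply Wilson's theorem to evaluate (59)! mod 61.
(60)! = (59)! × (60) ≡ -1 (mod 61). So (59)! ≡ -1 × (60)^(-1) ≡ (-1)×(-1) = 1 (mod 61)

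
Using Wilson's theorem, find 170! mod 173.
(172)! = (170)! × (171) × (172) ≡ -1 mod 173. So (170)! ≡ -1 × [(172)(171)]^(-1) ≡ 86 mod 173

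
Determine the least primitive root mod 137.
g = 3. Powers: [3, 9, 27, 81, 106, 44, 132, 122, 92, 2, ...] generates all 136 non-zero residues.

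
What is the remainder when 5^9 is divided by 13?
By repeated squaring (mod 13): 5^{1}≡5, 5^{2}≡12, 5^{4}≡1, 5^{8}≡1. Then 5^{9} = 5^{8+1} ≡ 1 × 5 ≡ 5 (mod 13)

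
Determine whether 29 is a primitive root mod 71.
29^{35} ≡ 1 mod 71 and 35 < 70, so ord_71(29) = 35 ≠ 70 and 29 is not a primitive root.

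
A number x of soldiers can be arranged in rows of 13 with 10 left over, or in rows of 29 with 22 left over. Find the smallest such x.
M = 13 × 29 = 377. M₁ = 29, y₁ ≡ 9 mod 13. M₂ = 13, y₂ ≡ 9 mod 29. x = 10×29×9 + 22×13×9 ≡ 283 mod 377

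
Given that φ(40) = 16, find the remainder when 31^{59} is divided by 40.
By Euler: 31^{16} ≡ 1 (mod 40) since gcd(31, 40) = 1. 59 = 3×16 + 11. So 31^{59} ≡ 31^{11} ≡ 31 (mod 40)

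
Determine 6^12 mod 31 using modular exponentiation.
By repeated squaring (mod 31): 6^{1}≡6, 6^{2}≡5, 6^{4}≡25, 6^{8}≡5. Then 6^{12} = 6^{8+4} ≡ 5 × 25 ≡ 1 (mod 31)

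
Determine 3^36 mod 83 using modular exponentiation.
By repeated squaring (mod 83): 3^{1}≡3, 3^{2}≡9, 3^{4}≡81, 3^{8}≡4, 3^{16}≡16, 3^{32}≡7. Then 3^{36} = 3^{32+4} ≡ 7 × 81 ≡ 69 (mod 83)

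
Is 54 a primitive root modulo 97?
54^{24} ≡ 1 (mod 97) and 24 < 96, so ord_97(54) = 24 ≠ 96 and 54 is not a primitive root.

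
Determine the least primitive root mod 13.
g = 2. For each prime q|12: 2^{6}≡12, 2^{4}≡3, none ≡ 1, so ord_13(2) = 12 and 2 is a primitive root.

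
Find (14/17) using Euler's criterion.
(14/17) = 14^{8} mod 17 = -1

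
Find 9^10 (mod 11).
Using Fermat: 9^{10} ≡ 1 (mod 11). 10 ≡ 0 (mod 10). So 9^{10} ≡ 9^{0} ≡ 1 (mod 11)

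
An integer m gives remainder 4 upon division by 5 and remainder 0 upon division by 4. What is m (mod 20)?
M = 5 × 4 = 20. M₁ = 4, y₁ ≡ 4 (mod 5). M₂ = 5, y₂ ≡ 1 (mod 4). m = 4×4×4 + 0×5×1 ≡ 4 (mod 20)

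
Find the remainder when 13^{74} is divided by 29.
By Fermat: 13^{28} ≡ 1 (mod 29). 74 = 2×28 + 18. So 13^{74} ≡ 13^{18} ≡ 25 (mod 29)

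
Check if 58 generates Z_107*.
ord_107(58) divides 106. For each prime q|106: 58^{53}≡106, 58^{2}≡47, none ≡ 1. So 58 has order 106 and is a primitive root mod 107.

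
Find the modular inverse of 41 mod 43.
Since 43 is prime, by Fermat 41^(-1) ≡ 41^{41} ≡ 21 (mod 43). Verify: 41 × 21 = 861 ≡ 1 (mod 43)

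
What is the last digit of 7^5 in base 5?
Using Fermat: 7^{4} ≡ 1 (mod 5). 5 ≡ 1 (mod 4). So 7^{5} ≡ 7^{1} ≡ 2 (mod 5)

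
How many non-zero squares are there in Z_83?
The squaring map on Z_83* is 2-to-1, so there are (82)/2 = 41 QRs.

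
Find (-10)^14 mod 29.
By repeated squaring mod 29: (-10)^{1}≡19, (-10)^{2}≡13, (-10)^{4}≡24, (-10)^{8}≡25. Then (-10)^{14} = (-10)^{8+4+2} ≡ 25 × 24 × 13 ≡ 28 mod 29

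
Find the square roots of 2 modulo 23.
The square roots of 2 mod 23 are 18 and 5. Verify: 18² = 324 ≡ 2 mod 23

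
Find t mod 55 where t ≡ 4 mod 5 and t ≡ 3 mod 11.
M = 5 × 11 = 55. M₁ = 11, y₁ ≡ 1 mod 5. M₂ = 5, y₂ ≡ 9 mod 11. t = 4×11×1 + 3×5×9 ≡ 14 mod 55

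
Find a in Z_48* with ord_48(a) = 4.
43 has order 4 mod 48 since 43^{4} ≡ 1 mod 48 and no smaller power works.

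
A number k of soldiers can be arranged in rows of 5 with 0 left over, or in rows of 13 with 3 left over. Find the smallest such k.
M = 5 × 13 = 65. M₁ = 13, y₁ ≡ 2 mod 5. M₂ = 5, y₂ ≡ 8 mod 13. k = 0×13×2 + 3×5×8 ≡ 55 mod 65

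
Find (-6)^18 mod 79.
By repeated squaring mod 79: (-6)^{1}≡73, (-6)^{2}≡36, (-6)^{4}≡32, (-6)^{8}≡76, (-6)^{16}≡9. Then (-6)^{18} = (-6)^{16+2} ≡ 9 × 36 ≡ 8 mod 79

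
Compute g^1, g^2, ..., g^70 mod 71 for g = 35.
35^1, 35^2, ..., 35^{70} mod 71: [35, 18, 62, 40, 51, 10, 66, 38, 52, 45, 13, 29, 21, 25, 23, 24, 59, 6, 68, 37, 17, 27, 22, 60, 41, 15, 28, 57, 7, 32, 55, 8, 67, 2, 70, 36, 53, 9, 31, 20, 61, 5, 33, 19, 26, 58, 42, 50, 46, 48, 47, 12, 65, 3, 34, 54, 44, 49, 11, 30, 56, 43, 14, 64, 39, 16, 63, 4, 69, 1]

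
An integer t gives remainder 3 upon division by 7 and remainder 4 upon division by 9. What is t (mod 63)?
M = 7 × 9 = 63. M₁ = 9, y₁ ≡ 4 (mod 7). M₂ = 7, y₂ ≡ 4 (mod 9). t = 3×9×4 + 4×7×4 ≡ 31 (mod 63)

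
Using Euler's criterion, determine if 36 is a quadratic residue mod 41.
By Euler's criterion: 36^{20} ≡ 1 (mod 41). Since this equals 1, 36 is a QR.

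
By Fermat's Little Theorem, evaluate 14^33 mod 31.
By Fermat: 14^{30} ≡ 1 mod 31. So 14^{33} = 14^{30} · 14^{3} ≡ 14^{3} ≡ 16 mod 31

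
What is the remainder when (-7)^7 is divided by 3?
Using Fermat: (-7)^{2} ≡ 1 (mod 3). 7 ≡ 1 (mod 2). So (-7)^{7} ≡ (-7)^{1} ≡ 2 (mod 3)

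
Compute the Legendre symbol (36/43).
(36/43) = 36^{21} mod 43 = 1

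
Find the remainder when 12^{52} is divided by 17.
By Fermat: 12^{16} ≡ 1 mod 17. 52 = 3×16 + 4. So 12^{52} ≡ 12^{4} ≡ 13 mod 17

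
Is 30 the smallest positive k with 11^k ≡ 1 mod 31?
Powers of 11 mod 31: 11^1≡11, 11^2≡28, 11^3≡29, 11^4≡9, 11^5≡6, 11^6≡4, 11^7≡13, 11^8≡19, 11^9≡23, 11^10≡5, 11^11≡24, 11^12≡16, 11^13≡21, 11^14≡14, 11^15≡30, 11^16≡20, 11^17≡3, 11^18≡2, 11^19≡22, 11^20≡25, 11^21≡27, 11^22≡18, 11^23≡12, 11^24≡8, 11^25≡26, 11^26≡7, 11^27≡15, 11^28≡10, 11^29≡17, 11^30≡1. First k with 11^k≡1 is k=30. Yes, ord_31(11) = 30.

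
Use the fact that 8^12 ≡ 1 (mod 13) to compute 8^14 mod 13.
By Fermat: 8^{12} ≡ 1 (mod 13). So 8^{14} = 8^{12} · 8^{2} ≡ 8^{2} ≡ 12 (mod 13)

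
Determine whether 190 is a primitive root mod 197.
190^{49} ≡ 1 mod 197 and 49 < 196, so ord_197(190) = 49 ≠ 196 and 190 is not a primitive root.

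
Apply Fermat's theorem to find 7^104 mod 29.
By Fermat: 7^{28} ≡ 1 mod 29. 104 = 3×28 + 20. So 7^{104} ≡ 7^{20} ≡ 25 mod 29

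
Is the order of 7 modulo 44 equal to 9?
Powers of 7 mod 44: 7^1≡7, 7^2≡5, 7^3≡35, 7^4≡25, 7^5≡43, 7^6≡37, 7^7≡39, 7^8≡9, 7^9≡19, 7^10≡1. 7^9≡19≢1, so ord ≠ 9. No, the actual order is 10.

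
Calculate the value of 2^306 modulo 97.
Using Fermat: 2^{96} ≡ 1 (mod 97). 306 ≡ 18 (mod 96). So 2^{306} ≡ 2^{18} ≡ 50 (mod 97)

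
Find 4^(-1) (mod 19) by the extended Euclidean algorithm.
Extended GCD: 4(5) + 19(-1) = 1. So 4^(-1) ≡ 5 (mod 19). Verify: 4 × 5 = 20 ≡ 1 (mod 19)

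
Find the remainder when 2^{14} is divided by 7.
By Fermat: 2^{6} ≡ 1 mod 7. 14 = 2×6 + 2. So 2^{14} ≡ 2^{2} ≡ 4 mod 7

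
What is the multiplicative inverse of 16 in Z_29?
Since 29 is prime, by Fermat 16^(-1) ≡ 16^{27} ≡ 20 (mod 29). Verify: 16 × 20 = 320 ≡ 1 (mod 29)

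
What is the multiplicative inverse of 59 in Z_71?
Since 71 is prime, by Fermat 59^(-1) ≡ 59^{69} ≡ 65 mod 71. Verify: 59 × 65 = 3835 ≡ 1 mod 71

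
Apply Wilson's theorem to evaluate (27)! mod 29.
(28)! = (27)! × (28) ≡ -1 (mod 29). So (27)! ≡ -1 × (28)^(-1) ≡ (-1)×(-1) = 1 (mod 29)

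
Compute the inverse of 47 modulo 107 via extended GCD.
Extended GCD: 47(41) + 107(-18) = 1. So 47^(-1) ≡ 41 mod 107. Verify: 47 × 41 = 1927 ≡ 1 mod 107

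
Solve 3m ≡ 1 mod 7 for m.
Since 7 is prime, by Fermat 3^(-1) ≡ 3^{5} ≡ 5 mod 7. Verify: 3 × 5 = 15 ≡ 1 mod 7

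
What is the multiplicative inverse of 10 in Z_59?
Since 59 is prime, by Fermat 10^(-1) ≡ 10^{57} ≡ 6 (mod 59). Verify: 10 × 6 = 60 ≡ 1 (mod 59)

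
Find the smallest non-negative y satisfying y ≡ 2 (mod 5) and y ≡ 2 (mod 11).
M = 5 × 11 = 55. M₁ = 11, y₁ ≡ 1 (mod 5). M₂ = 5, y₂ ≡ 9 (mod 11). y = 2×11×1 + 2×5×9 ≡ 2 (mod 55)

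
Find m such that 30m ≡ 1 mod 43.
Since 43 is prime, by Fermat 30^(-1) ≡ 30^{41} ≡ 33 mod 43. Verify: 30 × 33 = 990 ≡ 1 mod 43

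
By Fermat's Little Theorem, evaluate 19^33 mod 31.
By Fermat: 19^{30} ≡ 1 mod 31. So 19^{33} = 19^{30} · 19^{3} ≡ 19^{3} ≡ 8 mod 31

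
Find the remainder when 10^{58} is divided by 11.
By Fermat: 10^{10} ≡ 1 (mod 11). 58 = 5×10 + 8. So 10^{58} ≡ 10^{8} ≡ 1 (mod 11)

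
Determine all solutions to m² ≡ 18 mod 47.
The square roots of 18 mod 47 are 21 and 26. Verify: 21² = 441 ≡ 18 mod 47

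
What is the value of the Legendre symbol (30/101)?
(30/101) = 30^{50} mod 101 = 1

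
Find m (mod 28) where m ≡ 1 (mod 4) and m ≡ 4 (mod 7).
M = 4 × 7 = 28. M₁ = 7, y₁ ≡ 3 (mod 4). M₂ = 4, y₂ ≡ 2 (mod 7). m = 1×7×3 + 4×4×2 ≡ 25 (mod 28)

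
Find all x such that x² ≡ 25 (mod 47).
The square roots of 25 mod 47 are 42 and 5. Verify: 42² = 1764 ≡ 25 (mod 47)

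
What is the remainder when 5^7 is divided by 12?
By repeated squaring (mod 12): 5^{1}≡5, 5^{2}≡1, 5^{4}≡1. Then 5^{7} = 5^{4+2+1} ≡ 1 × 1 × 5 ≡ 5 (mod 12)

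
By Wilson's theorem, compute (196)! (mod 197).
By Wilson's theorem, (196)! ≡ -1 ≡ 196 (mod 197)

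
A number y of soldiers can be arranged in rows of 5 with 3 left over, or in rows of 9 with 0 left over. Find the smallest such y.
M = 5 × 9 = 45. M₁ = 9, y₁ ≡ 4 mod 5. M₂ = 5, y₂ ≡ 2 mod 9. y = 3×9×4 + 0×5×2 ≡ 18 mod 45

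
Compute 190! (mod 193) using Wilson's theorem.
(192)! = (190)! × (191) × (192) ≡ -1 (mod 193). So (190)! ≡ -1 × [(192)(191)]^(-1) ≡ 96 (mod 193)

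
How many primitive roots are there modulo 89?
A prime p has φ(p-1) primitive roots; here φ(88) = 40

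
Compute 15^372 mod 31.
Using Fermat: 15^{30} ≡ 1 mod 31. 372 ≡ 12 mod 30. So 15^{372} ≡ 15^{12} ≡ 8 mod 31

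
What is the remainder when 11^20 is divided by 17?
Using Fermat: 11^{16} ≡ 1 mod 17. 20 ≡ 4 mod 16. So 11^{20} ≡ 11^{4} ≡ 4 mod 17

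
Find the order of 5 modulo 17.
Powers of 5 mod 17: 5^1≡5, 5^2≡8, 5^3≡6, 5^4≡13, 5^5≡14, 5^6≡2, 5^7≡10, 5^8≡16, 5^9≡12, 5^10≡9, 5^11≡11, 5^12≡4, 5^13≡3, 5^14≡15, 5^15≡7, 5^16≡1. So the order of 5 is 16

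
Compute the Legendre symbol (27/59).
(27/59) = 27^{29} mod 59 = 1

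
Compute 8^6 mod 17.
By repeated squaring mod 17: 8^{1}≡8, 8^{2}≡13, 8^{4}≡16. Then 8^{6} = 8^{4+2} ≡ 16 × 13 ≡ 4 mod 17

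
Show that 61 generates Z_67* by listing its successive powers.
61^1, 61^2, ..., 61^{66} mod 67: [61, 36, 52, 23, 63, 24, 57, 60, 42, 16, 38, 40, 28, 33, 3, 49, 41, 22, 2, 55, 5, 37, 46, 59, 48, 47, 53, 17, 32, 9, 13, 56, 66, 6, 31, 15, 44, 4, 43, 10, 7, 25, 51, 29, 27, 39, 34, 64, 18, 26, 45, 65, 12, 62, 30, 21, 8, 19, 20, 14, 50, 35, 58, 54, 11, 1]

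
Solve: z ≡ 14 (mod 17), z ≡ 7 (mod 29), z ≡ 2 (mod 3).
M = 17 × 29 × 3 = 1479. M₁ = 87, y₁ ≡ 9 (mod 17). M₂ = 51, y₂ ≡ 4 (mod 29). M₃ = 493, y₃ ≡ 1 (mod 3). z = 14×87×9 + 7×51×4 + 2×493×1 ≡ 65 (mod 1479)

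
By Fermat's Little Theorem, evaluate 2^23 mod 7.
By Fermat: 2^{6} ≡ 1 (mod 7). 23 = 3×6 + 5. So 2^{23} ≡ 2^{5} ≡ 4 (mod 7)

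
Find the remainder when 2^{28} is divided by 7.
By Fermat: 2^{6} ≡ 1 (mod 7). 28 = 4×6 + 4. So 2^{28} ≡ 2^{4} ≡ 2 (mod 7)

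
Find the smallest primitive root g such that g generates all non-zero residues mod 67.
g = 2. For each prime q|66: 2^{33}≡66, 2^{22}≡37, 2^{6}≡64, none ≡ 1, so ord_67(2) = 66 and 2 is a primitive root.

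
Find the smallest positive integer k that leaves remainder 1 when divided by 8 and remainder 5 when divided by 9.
M = 8 × 9 = 72. M₁ = 9, y₁ ≡ 1 (mod 8). M₂ = 8, y₂ ≡ 8 (mod 9). k = 1×9×1 + 5×8×8 ≡ 41 (mod 72)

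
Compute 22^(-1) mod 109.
Since 109 is prime, by Fermat 22^(-1) ≡ 22^{107} ≡ 5 mod 109. Verify: 22 × 5 = 110 ≡ 1 mod 109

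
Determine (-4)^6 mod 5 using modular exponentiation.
Using Fermat: (-4)^{4} ≡ 1 (mod 5). 6 ≡ 2 (mod 4). So (-4)^{6} ≡ (-4)^{2} ≡ 1 (mod 5)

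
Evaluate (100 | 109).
(100/109) = 100^{54} mod 109 = 1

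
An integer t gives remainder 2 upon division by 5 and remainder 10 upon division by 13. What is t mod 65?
M = 5 × 13 = 65. M₁ = 13, y₁ ≡ 2 mod 5. M₂ = 5, y₂ ≡ 8 mod 13. t = 2×13×2 + 10×5×8 ≡ 62 mod 65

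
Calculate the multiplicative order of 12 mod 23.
Powers of 12 mod 23: 12^1≡12, 12^2≡6, 12^3≡3, 12^4≡13, 12^5≡18, 12^6≡9, 12^7≡16, 12^8≡8, 12^9≡4, 12^10≡2, 12^11≡1. ord_23(12) = 11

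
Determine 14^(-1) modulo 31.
Since 31 is prime, by Fermat 14^(-1) ≡ 14^{29} ≡ 20 (mod 31). Verify: 14 × 20 = 280 ≡ 1 (mod 31)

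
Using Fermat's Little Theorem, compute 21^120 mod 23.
By Fermat: 21^{22} ≡ 1 mod 23. 120 = 5×22 + 10. So 21^{120} ≡ 21^{10} ≡ 12 mod 23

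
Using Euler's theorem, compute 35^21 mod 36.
By Euler: 35^{12} ≡ 1 mod 36 since gcd(35, 36) = 1. 21 = 1×12 + 9. So 35^{21} ≡ 35^{9} ≡ 35 mod 36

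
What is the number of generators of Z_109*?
There are φ(109-1) = φ(108) = 36 primitive roots modulo 109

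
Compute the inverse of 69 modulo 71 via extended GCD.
Extended GCD: 69(35) + 71(-34) = 1. So 69^(-1) ≡ 35 (mod 71). Verify: 69 × 35 = 2415 ≡ 1 (mod 71)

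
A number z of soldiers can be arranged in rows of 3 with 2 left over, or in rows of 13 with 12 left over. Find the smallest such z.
M = 3 × 13 = 39. M₁ = 13, y₁ ≡ 1 mod 3. M₂ = 3, y₂ ≡ 9 mod 13. z = 2×13×1 + 12×3×9 ≡ 38 mod 39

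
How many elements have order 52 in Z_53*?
There are φ(53-1) = φ(52) = 24 primitive roots modulo 53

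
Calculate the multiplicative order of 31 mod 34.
Powers of 31 mod 34: 31^1≡31, 31^2≡9, 31^3≡7, 31^4≡13, 31^5≡29, 31^6≡15, 31^7≡23, 31^8≡33, 31^9≡3, 31^10≡25, 31^11≡27, 31^12≡21, 31^13≡5, 31^14≡19, 31^15≡11, 31^16≡1. ord_34(31) = 16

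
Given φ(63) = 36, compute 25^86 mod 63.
By Euler: 25^{36} ≡ 1 (mod 63) since gcd(25, 63) = 1. 86 = 2×36 + 14. So 25^{86} ≡ 25^{14} ≡ 58 (mod 63)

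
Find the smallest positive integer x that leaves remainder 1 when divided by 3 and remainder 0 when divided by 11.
M = 3 × 11 = 33. M₁ = 11, y₁ ≡ 2 mod 3. M₂ = 3, y₂ ≡ 4 mod 11. x = 1×11×2 + 0×3×4 ≡ 22 mod 33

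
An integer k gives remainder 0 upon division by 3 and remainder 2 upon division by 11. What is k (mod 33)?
M = 3 × 11 = 33. M₁ = 11, y₁ ≡ 2 (mod 3). M₂ = 3, y₂ ≡ 4 (mod 11). k = 0×11×2 + 2×3×4 ≡ 24 (mod 33)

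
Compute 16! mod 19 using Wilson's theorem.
(18)! = (16)! × (17) × (18) ≡ -1 mod 19. So (16)! ≡ -1 × [(18)(17)]^(-1) ≡ 9 mod 19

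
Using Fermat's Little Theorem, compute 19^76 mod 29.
By Fermat: 19^{28} ≡ 1 mod 29. 76 = 2×28 + 20. So 19^{76} ≡ 19^{20} ≡ 7 mod 29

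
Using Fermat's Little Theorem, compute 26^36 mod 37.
By Fermat's Little Theorem, 26^{36} ≡ 1 (mod 37) since 37 is prime and gcd(26, 37) = 1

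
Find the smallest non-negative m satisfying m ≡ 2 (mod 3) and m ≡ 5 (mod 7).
M = 3 × 7 = 21. M₁ = 7, y₁ ≡ 1 (mod 3). M₂ = 3, y₂ ≡ 5 (mod 7). m = 2×7×1 + 5×3×5 ≡ 5 (mod 21)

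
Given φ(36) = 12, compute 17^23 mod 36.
By Euler: 17^{12} ≡ 1 (mod 36) since gcd(17, 36) = 1. 23 = 1×12 + 11. So 17^{23} ≡ 17^{11} ≡ 17 (mod 36)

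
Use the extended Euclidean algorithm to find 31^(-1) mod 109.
Extended GCD: 31(-7) + 109(2) = 1. So 31^(-1) ≡ -7 ≡ 102 mod 109. Verify: 31 × 102 = 3162 ≡ 1 mod 109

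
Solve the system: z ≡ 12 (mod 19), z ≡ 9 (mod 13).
M = 19 × 13 = 247. M₁ = 13, y₁ ≡ 3 (mod 19). M₂ = 19, y₂ ≡ 11 (mod 13). z = 12×13×3 + 9×19×11 ≡ 126 (mod 247)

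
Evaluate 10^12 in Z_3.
Using Fermat: 10^{2} ≡ 1 (mod 3). 12 ≡ 0 (mod 2). So 10^{12} ≡ 10^{0} ≡ 1 (mod 3)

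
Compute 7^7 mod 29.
By repeated squaring (mod 29): 7^{1}≡7, 7^{2}≡20, 7^{4}≡23. Then 7^{7} = 7^{4+2+1} ≡ 23 × 20 × 7 ≡ 1 (mod 29)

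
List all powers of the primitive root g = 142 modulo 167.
142^1, 142^2, ..., 142^{166} mod 167: [142, 124, 73, 12, 34, 152, 41, 144, 74, 154, 158, 58, 53, 11, 59, 28, 135, 132, 40, 2, 117, 81, 146, 24, 68, 137, 82, 121, 148, 141, 149, 116, 106, 22, 118, 56, 103, 97, 80, 4, 67, 162, 125, 48, 136, 107, 164, 75, 129, 115, 131, 65, 45, 44, 69, 112, 39, 27, 160, 8, 134, 157, 83, 96, 105, 47, 161, 150, 91, 63, 95, 130, 90, 88, 138, 57, 78, 54, 153, 16, 101, 147, 166, 25, 43, 94, 155, 133, 15, 126, 23, 93, 13, 9, 109, 114, 156, 108, 139, 32, 35, 127, 165, 50, 86, 21, 143, 99, 30, 85, 46, 19, 26, 18, 51, 61, 145, 49, 111, 64, 70, 87, 163, 100, 5, 42, 119, 31, 60, 3, 92, 38, 52, 36, 102, 122, 123, 98, 55, 128, 140, 7, 159, 33, 10, 84, 71, 62, 120, 6, 17, 76, 104, 72, 37, 77, 79, 29, 110, 89, 113, 14, 151, 66, 20, 1]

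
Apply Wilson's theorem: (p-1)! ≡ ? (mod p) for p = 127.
By Wilson's theorem, (126)! ≡ -1 ≡ 126 (mod 127)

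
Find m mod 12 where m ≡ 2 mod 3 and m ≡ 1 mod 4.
M = 3 × 4 = 12. M₁ = 4, y₁ ≡ 1 mod 3. M₂ = 3, y₂ ≡ 3 mod 4. m = 2×4×1 + 1×3×3 ≡ 5 mod 12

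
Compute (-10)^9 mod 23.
By repeated squaring (mod 23): (-10)^{1}≡13, (-10)^{2}≡8, (-10)^{4}≡18, (-10)^{8}≡2. Then (-10)^{9} = (-10)^{8+1} ≡ 2 × 13 ≡ 3 (mod 23)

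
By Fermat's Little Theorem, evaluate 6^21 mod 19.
By Fermat: 6^{18} ≡ 1 (mod 19). So 6^{21} = 6^{18} · 6^{3} ≡ 6^{3} ≡ 7 (mod 19)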